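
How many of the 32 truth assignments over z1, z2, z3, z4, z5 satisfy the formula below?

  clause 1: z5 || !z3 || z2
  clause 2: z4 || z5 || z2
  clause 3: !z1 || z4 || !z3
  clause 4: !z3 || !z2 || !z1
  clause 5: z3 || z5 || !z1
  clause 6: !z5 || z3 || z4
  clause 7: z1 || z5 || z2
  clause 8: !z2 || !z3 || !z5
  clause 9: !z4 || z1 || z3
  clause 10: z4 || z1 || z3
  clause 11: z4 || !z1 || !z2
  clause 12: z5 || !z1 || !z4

There are 2^5 = 32 truth assignments over (z1, z2, z3, z4, z5).
Split on z3. With z3 = true, the clauses containing z3 are satisfied and !z3 drops from the rest; 5 of the 2^4 = 16 assignments to the other variables satisfy what remains.
With z3 = false, by the same count on the reduced clause set, 2 assignments work.
(One model: z1=F, z2=F, z3=T, z4=F, z5=T.)
Total: 5 + 2 = 7.

7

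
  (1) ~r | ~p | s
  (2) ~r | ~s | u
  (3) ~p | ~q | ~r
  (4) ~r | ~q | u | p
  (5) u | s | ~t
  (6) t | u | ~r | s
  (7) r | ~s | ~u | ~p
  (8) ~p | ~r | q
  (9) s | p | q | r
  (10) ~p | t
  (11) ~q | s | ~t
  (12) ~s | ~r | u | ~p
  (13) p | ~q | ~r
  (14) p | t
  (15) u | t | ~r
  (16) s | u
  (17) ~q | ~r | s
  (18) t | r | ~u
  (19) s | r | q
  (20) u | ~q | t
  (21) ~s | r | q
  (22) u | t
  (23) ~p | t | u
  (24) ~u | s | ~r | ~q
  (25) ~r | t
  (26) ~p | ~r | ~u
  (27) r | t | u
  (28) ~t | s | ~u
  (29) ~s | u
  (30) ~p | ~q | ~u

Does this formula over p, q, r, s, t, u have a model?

Satisfiable

Branch on p: set p = 0.
From the singleton clause (t), t = 1.
Branch on u: set u = 1.
From the singleton clause (s), s = 1.
Branch on q: set q = 0.
From the singleton clause (r), r = 1.
All clauses are satisfied.
A satisfying assignment: p ↦ 0; q ↦ 0; r ↦ 1; s ↦ 1; t ↦ 1; u ↦ 1.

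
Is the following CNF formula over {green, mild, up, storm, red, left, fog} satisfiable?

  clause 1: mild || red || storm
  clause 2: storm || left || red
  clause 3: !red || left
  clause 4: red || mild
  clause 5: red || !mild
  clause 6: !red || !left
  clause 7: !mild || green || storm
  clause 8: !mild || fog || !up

Unsatisfiable

Suppose red = false.
From the singleton clause (mild), mild = true.
But (!mild) is also a unit clause — contradiction.
So red must be the other value — set red = true.
From the singleton clause (left), left = true.
But (!left) is also a unit clause — contradiction.
Neither red = true nor red = false works.
No assignment satisfies every clause.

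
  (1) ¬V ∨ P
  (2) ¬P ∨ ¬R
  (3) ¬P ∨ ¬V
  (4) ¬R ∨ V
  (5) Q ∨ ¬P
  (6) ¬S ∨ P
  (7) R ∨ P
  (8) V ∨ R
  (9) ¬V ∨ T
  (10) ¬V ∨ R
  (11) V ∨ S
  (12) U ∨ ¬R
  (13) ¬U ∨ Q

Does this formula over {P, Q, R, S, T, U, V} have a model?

Branch on V: set V = False.
The clause (¬R) is unit, so R = False.
Now (R) is unsatisfied and unit — conflict.
Undo V and try V = True.
The clause (P) is unit, so P = True.
Now (¬P) is unsatisfied and unit — conflict.
Either choice for V ends in contradiction.
No assignment satisfies every clause.

No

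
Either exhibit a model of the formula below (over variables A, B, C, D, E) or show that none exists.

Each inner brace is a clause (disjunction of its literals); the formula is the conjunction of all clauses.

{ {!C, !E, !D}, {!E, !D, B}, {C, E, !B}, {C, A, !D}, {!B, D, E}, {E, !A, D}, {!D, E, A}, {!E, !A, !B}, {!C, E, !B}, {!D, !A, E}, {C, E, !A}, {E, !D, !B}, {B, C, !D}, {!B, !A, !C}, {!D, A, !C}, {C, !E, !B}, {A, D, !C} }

A=false; B=false; C=false; D=false; E=true

Suppose C = false.
Suppose E = true.
From the singleton clause (!B), B = false.
From the singleton clause (!D), D = false.
Every clause is now satisfied; A is unconstrained.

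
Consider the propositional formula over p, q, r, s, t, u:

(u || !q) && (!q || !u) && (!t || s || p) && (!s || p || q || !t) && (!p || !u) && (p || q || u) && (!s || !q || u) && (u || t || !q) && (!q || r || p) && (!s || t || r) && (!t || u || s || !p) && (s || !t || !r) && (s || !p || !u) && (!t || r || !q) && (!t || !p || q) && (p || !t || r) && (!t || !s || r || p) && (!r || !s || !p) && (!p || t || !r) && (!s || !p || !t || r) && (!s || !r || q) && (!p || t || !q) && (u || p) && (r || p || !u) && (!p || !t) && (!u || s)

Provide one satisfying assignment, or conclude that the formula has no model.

p=true; q=false; r=false; s=false; t=false; u=false

Case u = false:
(!q) alone gives q = false.
(p) alone gives p = true.
(!t) alone gives t = false.
(!r) alone gives r = false.
(!s) alone gives s = false.
This assignment satisfies each clause.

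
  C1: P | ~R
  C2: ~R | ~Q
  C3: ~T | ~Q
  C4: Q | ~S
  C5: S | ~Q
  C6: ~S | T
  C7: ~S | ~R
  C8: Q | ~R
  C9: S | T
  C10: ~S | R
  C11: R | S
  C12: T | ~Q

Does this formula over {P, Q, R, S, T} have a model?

Branch on P: set P = 1.
Branch on R: set R = 0.
(~S) alone gives S = 0.
Now (S) is unsatisfied and unit — conflict.
Backtrack on R: now try R = 1.
(~Q) alone gives Q = 0.
Now (Q) is unsatisfied and unit — conflict.
Either choice for R ends in contradiction.
Backtrack on P: now try P = 0.
(~R) alone gives R = 0.
(~S) alone gives S = 0.
Now (S) is unsatisfied and unit — conflict.
Either choice for P ends in contradiction.
No assignment satisfies every clause.

No, unsatisfiable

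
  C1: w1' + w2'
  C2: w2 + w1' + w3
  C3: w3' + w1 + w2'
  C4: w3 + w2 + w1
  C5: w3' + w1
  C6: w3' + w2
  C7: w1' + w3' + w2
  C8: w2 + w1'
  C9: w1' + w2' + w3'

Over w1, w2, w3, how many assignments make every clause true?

There are 2^3 = 8 truth assignments over (w1, w2, w3).
Check each against the 9 clauses (columns in the order w1, w2, w3):
  F F F  ✗ fails (w3 + w2 + w1)
  F F T  ✗ fails (w3' + w1)
  F T F  ✓ satisfies all
  F T T  ✗ fails (w3' + w1 + w2')
  T F F  ✗ fails (w2 + w1' + w3)
  T F T  ✗ fails (w3' + w2)
  T T F  ✗ fails (w1' + w2')
  T T T  ✗ fails (w1' + w2')
1 of the 8 rows is a model.

1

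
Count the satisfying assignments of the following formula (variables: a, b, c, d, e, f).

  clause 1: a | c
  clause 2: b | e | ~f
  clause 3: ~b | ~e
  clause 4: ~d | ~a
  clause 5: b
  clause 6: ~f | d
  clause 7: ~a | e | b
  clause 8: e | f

There are 2^6 = 64 truth assignments over (a, b, c, d, e, f).
Split on a. With a = 1, the clauses containing a are satisfied and ~a drops from the rest; 0 of the 2^5 = 32 assignments to the other variables satisfy what remains.
With a = 0, by the same count on the reduced clause set, 1 assignment works.
Total: 0 + 1 = 1.

1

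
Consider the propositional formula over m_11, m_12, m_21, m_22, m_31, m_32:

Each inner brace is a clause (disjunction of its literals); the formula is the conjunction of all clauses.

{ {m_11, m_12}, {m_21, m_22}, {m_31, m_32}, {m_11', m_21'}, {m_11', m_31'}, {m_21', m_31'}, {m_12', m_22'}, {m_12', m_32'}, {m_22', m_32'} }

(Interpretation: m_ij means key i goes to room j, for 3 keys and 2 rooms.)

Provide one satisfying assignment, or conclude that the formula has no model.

Suppose m_11 = 1.
The clause (m_21') is unit, so m_21 = 0.
The clause (m_22) is unit, so m_22 = 1.
The clause (m_31') is unit, so m_31 = 0.
The clause (m_32) is unit, so m_32 = 1.
That conflicts with the unit clause (m_32').
Undo m_11 and try m_11 = 0.
The clause (m_12) is unit, so m_12 = 1.
The clause (m_22') is unit, so m_22 = 0.
The clause (m_21) is unit, so m_21 = 1.
The clause (m_31') is unit, so m_31 = 0.
The clause (m_32) is unit, so m_32 = 1.
That conflicts with the unit clause (m_32').
Both values of m_11 lead to a conflict.

UNSATISFIABLE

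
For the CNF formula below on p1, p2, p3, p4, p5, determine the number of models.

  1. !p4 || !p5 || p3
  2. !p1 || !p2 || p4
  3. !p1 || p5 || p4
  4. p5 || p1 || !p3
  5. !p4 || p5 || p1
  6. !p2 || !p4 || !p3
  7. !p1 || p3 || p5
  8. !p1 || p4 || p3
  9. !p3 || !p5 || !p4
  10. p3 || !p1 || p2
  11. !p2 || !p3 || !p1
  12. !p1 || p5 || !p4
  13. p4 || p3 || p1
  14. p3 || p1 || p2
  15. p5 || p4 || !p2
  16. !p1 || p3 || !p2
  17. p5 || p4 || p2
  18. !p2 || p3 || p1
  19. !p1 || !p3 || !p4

3

There are 2^5 = 32 truth assignments over (p1, p2, p3, p4, p5).
Split on p3. With p3 = true, the clauses containing p3 are satisfied and !p3 drops from the rest; 3 of the 2^4 = 16 assignments to the other variables satisfy what remains.
With p3 = false, by the same count on the reduced clause set, 0 assignments work.
Total: 3 + 0 = 3.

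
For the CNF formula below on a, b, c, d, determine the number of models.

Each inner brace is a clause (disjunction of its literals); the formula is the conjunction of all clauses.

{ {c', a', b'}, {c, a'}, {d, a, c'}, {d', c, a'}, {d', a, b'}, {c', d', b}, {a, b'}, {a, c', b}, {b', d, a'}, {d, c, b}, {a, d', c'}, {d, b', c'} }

2

There are 2^4 = 16 truth assignments over (a, b, c, d).
Check each against the 12 clauses (columns in the order a, b, c, d):
  F F F F  ✗ fails (d + c + b)
  F F F T  ✓ satisfies all
  F F T F  ✗ fails (d + a + c')
  F F T T  ✗ fails (c' + d' + b)
  F T F F  ✗ fails (a + b')
  F T F T  ✗ fails (d' + a + b')
  F T T F  ✗ fails (d + a + c')
  F T T T  ✗ fails (d' + a + b')
  T F F F  ✗ fails (c + a')
  T F F T  ✗ fails (c + a')
  T F T F  ✓ satisfies all
  T F T T  ✗ fails (c' + d' + b)
  T T F F  ✗ fails (c + a')
  T T F T  ✗ fails (c + a')
  T T T F  ✗ fails (c' + a' + b')
  T T T T  ✗ fails (c' + a' + b')
2 of the 16 rows are models.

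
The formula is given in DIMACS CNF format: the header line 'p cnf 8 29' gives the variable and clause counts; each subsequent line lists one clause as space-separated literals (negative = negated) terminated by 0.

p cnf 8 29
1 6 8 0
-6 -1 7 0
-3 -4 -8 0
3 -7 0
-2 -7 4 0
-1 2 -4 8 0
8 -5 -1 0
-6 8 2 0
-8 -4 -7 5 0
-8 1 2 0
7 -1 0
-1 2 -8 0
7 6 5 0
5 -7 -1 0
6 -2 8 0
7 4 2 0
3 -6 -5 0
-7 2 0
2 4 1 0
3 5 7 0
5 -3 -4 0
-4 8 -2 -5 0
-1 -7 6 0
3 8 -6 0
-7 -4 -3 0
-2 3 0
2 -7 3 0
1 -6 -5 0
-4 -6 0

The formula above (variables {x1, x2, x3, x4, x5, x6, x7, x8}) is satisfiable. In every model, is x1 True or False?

Suppose x1 = True.
(x7) alone gives x7 = True.
(x3) alone gives x3 = True.
(x5) alone gives x5 = True.
(x8) alone gives x8 = True.
(¬x4) alone gives x4 = False.
(¬x2) alone gives x2 = False.
But (x2) is also a unit clause — contradiction.
So every satisfying assignment has x1 = False.

False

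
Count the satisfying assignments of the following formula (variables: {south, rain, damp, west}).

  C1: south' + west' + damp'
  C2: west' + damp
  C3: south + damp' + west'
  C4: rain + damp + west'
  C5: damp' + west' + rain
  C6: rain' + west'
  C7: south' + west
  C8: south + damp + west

2

There are 2^4 = 16 truth assignments over (south, rain, damp, west).
Split on rain. With rain = 1, the clauses containing rain are satisfied and rain' drops from the rest; 1 of the 2^3 = 8 assignments to the other variables satisfy what remains.
With rain = 0, by the same count on the reduced clause set, 1 assignment works.
Total: 1 + 1 = 2.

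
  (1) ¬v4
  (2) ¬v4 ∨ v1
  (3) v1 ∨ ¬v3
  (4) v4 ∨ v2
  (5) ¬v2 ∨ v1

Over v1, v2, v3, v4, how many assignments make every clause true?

2

There are 2^4 = 16 truth assignments over (v1, v2, v3, v4).
Check each against the 5 clauses (columns in the order v1, v2, v3, v4):
  F F F F  ✗ fails (v4 ∨ v2)
  F F F T  ✗ fails (¬v4)
  F F T F  ✗ fails (v1 ∨ ¬v3)
  F F T T  ✗ fails (¬v4)
  F T F F  ✗ fails (¬v2 ∨ v1)
  F T F T  ✗ fails (¬v4)
  F T T F  ✗ fails (v1 ∨ ¬v3)
  F T T T  ✗ fails (¬v4)
  T F F F  ✗ fails (v4 ∨ v2)
  T F F T  ✗ fails (¬v4)
  T F T F  ✗ fails (v4 ∨ v2)
  T F T T  ✗ fails (¬v4)
  T T F F  ✓ satisfies all
  T T F T  ✗ fails (¬v4)
  T T T F  ✓ satisfies all
  T T T T  ✗ fails (¬v4)
2 of the 16 rows are models.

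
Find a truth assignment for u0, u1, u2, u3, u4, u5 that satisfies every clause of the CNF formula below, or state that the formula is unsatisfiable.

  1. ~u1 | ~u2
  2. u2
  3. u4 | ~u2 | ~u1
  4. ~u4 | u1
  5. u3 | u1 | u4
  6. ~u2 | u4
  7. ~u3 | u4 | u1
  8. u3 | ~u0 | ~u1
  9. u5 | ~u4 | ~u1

Unit clause (u2) forces u2 = 1.
Unit clause (~u1) forces u1 = 0.
Unit clause (~u4) forces u4 = 0.
That conflicts with the unit clause (u4).

UNSATISFIABLE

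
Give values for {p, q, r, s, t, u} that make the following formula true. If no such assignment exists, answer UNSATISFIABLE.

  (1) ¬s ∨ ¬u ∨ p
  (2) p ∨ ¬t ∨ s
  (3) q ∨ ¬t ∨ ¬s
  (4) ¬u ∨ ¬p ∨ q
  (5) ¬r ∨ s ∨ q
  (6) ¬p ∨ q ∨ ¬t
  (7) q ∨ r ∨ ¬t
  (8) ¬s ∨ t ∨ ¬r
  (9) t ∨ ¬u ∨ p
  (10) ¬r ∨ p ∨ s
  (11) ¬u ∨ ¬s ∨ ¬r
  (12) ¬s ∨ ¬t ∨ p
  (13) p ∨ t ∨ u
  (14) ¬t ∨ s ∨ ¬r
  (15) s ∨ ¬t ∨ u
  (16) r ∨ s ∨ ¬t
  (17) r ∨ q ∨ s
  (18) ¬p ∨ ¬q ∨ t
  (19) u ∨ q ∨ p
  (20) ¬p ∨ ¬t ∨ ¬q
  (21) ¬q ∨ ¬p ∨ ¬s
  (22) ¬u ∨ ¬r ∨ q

p: True,  q: False,  r: False,  s: True,  t: False,  u: False

Try s = True.
Try u = False.
Try q = False.
From the singleton clause (¬t), t = False.
From the singleton clause (¬r), r = False.
From the singleton clause (p), p = True.
Every clause now holds.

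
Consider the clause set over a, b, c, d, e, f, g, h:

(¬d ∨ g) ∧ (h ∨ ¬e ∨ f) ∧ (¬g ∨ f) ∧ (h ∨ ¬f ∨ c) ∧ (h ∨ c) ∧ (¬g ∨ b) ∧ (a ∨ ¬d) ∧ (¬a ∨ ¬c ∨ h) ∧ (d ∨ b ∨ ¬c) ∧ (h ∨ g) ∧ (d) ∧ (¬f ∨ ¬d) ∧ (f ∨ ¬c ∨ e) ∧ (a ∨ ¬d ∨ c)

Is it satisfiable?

Unsatisfiable

The clause (d) is unit, so d = True.
The clause (g) is unit, so g = True.
The clause (f) is unit, so f = True.
Now (¬f) is unsatisfied and unit — conflict.
No assignment satisfies every clause.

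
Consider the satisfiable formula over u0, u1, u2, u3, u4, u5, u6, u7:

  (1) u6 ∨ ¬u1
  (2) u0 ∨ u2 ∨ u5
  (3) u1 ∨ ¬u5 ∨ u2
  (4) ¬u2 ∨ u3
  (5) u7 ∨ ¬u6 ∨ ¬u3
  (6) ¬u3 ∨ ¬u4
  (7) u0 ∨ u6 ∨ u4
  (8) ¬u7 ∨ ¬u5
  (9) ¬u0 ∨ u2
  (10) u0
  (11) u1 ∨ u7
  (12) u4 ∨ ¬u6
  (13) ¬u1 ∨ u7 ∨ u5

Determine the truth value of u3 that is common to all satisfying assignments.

True

Suppose u3 = False.
From the singleton clause (¬u2), u2 = False.
From the singleton clause (¬u0), u0 = False.
Now (u0) is unsatisfied and unit — conflict.
So every satisfying assignment has u3 = True.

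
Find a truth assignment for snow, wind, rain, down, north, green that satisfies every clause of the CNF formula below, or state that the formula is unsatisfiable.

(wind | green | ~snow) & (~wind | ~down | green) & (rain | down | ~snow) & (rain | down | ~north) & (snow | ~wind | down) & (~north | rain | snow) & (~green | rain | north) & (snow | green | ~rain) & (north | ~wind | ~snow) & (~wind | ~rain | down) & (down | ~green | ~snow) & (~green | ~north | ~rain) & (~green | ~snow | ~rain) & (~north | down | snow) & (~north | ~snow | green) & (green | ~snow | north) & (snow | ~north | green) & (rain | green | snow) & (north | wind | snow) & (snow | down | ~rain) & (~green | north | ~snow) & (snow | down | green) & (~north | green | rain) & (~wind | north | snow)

Case wind = 0:
Case green = 1:
Case rain = 0:
Unit clause (north) forces north = 1.
Unit clause (down) forces down = 1.
Unit clause (snow) forces snow = 1.
This assignment satisfies each clause.

snow=1; wind=0; rain=0; down=1; north=1; green=1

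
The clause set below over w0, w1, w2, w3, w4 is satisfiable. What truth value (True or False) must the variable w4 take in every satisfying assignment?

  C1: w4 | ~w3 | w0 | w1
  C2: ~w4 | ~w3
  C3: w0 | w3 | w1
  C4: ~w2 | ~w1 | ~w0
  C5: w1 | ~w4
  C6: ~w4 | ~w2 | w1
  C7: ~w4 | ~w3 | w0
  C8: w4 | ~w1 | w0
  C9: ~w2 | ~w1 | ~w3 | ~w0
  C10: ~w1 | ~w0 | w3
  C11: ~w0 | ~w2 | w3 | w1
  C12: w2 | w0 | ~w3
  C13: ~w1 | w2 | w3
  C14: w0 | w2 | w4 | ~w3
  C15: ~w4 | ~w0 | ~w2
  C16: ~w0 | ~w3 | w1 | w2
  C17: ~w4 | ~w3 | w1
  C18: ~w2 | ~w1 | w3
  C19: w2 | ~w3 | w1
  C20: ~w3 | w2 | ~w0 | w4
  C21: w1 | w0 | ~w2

Suppose w4 = 1.
From the singleton clause (~w3), w3 = 0.
From the singleton clause (w1), w1 = 1.
From the singleton clause (~w0), w0 = 0.
From the singleton clause (w2), w2 = 1.
That conflicts with the unit clause (~w2).
So every satisfying assignment has w4 = False.

False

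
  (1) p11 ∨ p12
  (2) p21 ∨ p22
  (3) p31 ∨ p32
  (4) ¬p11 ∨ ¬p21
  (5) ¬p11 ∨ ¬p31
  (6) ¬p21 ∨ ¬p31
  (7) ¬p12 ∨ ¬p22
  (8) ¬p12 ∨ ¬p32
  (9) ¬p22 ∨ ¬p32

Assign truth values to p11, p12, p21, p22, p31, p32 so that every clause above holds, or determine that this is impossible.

UNSATISFIABLE

Try p11 = True.
(¬p21) alone gives p21 = False.
(p22) alone gives p22 = True.
(¬p31) alone gives p31 = False.
(p32) alone gives p32 = True.
But (¬p32) is also a unit clause — contradiction.
That branch fails; take p11 = False instead.
(p12) alone gives p12 = True.
(¬p22) alone gives p22 = False.
(p21) alone gives p21 = True.
(¬p31) alone gives p31 = False.
(p32) alone gives p32 = True.
But (¬p32) is also a unit clause — contradiction.
Neither p11 = True nor p11 = False works.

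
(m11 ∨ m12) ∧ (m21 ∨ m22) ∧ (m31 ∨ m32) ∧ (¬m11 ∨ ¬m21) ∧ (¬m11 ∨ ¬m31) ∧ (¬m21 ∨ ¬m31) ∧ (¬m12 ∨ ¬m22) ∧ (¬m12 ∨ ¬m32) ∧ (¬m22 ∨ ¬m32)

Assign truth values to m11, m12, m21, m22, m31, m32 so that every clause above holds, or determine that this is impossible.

UNSATISFIABLE

Suppose m11 = True.
(¬m21) alone gives m21 = False.
(m22) alone gives m22 = True.
(¬m31) alone gives m31 = False.
(m32) alone gives m32 = True.
Now (¬m32) is unsatisfied and unit — conflict.
Undo m11 and try m11 = False.
(m12) alone gives m12 = True.
(¬m22) alone gives m22 = False.
(m21) alone gives m21 = True.
(¬m31) alone gives m31 = False.
(m32) alone gives m32 = True.
Now (¬m32) is unsatisfied and unit — conflict.
Neither m11 = True nor m11 = False works.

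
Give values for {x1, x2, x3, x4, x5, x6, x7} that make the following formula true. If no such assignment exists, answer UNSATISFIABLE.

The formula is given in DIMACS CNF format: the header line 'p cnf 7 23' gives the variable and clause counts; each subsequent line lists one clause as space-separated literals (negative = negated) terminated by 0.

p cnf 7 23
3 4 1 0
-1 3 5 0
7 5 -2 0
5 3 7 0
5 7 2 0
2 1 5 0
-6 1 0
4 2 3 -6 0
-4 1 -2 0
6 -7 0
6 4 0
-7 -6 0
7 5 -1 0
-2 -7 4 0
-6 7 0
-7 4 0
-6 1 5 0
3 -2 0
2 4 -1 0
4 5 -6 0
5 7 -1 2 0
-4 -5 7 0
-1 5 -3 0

UNSATISFIABLE

Try x6 = False.
The clause (¬x7) is unit, so x7 = False.
The clause (x4) is unit, so x4 = True.
The clause (¬x5) is unit, so x5 = False.
The clause (¬x2) is unit, so x2 = False.
That conflicts with the unit clause (x2).
So x6 must be the other value — set x6 = True.
The clause (x1) is unit, so x1 = True.
The clause (¬x7) is unit, so x7 = False.
That conflicts with the unit clause (x7).
Either choice for x6 ends in contradiction.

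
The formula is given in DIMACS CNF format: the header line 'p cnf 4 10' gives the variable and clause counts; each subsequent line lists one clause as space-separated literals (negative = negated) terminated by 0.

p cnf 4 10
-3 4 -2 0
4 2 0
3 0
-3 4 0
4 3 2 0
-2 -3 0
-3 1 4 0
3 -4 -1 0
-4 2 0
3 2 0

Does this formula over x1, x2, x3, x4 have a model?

From the singleton clause (x3), x3 = True.
From the singleton clause (x4), x4 = True.
From the singleton clause (¬x2), x2 = False.
But (x2) is also a unit clause — contradiction.
No assignment satisfies every clause.

Unsatisfiable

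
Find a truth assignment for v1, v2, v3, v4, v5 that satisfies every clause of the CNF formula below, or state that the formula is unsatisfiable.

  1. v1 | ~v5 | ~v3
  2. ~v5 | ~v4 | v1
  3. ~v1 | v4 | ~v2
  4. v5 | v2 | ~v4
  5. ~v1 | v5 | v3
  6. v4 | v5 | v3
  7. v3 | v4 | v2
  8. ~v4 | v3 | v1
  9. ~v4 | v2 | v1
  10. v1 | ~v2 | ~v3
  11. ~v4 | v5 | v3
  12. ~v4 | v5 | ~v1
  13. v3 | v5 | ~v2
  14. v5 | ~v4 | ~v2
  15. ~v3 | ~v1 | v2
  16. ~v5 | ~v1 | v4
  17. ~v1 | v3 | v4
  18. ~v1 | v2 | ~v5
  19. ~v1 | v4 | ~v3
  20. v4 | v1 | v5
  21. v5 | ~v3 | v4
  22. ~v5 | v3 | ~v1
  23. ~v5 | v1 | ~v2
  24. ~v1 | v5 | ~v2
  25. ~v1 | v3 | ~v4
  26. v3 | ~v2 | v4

Case v1 = 1:
Case v4 = 1:
From the singleton clause (v5), v5 = 1.
From the singleton clause (v2), v2 = 1.
From the singleton clause (v3), v3 = 1.
This assignment satisfies each clause.

v1 ↦ 1,  v2 ↦ 1,  v3 ↦ 1,  v4 ↦ 1,  v5 ↦ 1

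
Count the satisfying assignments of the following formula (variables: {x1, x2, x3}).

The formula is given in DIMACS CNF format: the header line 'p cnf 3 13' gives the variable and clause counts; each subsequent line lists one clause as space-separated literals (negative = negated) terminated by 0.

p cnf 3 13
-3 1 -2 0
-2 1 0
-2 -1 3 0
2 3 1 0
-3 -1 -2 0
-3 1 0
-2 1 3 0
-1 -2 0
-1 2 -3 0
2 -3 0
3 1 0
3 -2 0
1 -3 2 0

1

There are 2^3 = 8 truth assignments over (x1, x2, x3).
Check each against the 13 clauses (columns in the order x1, x2, x3):
  F F F  ✗ fails (x2 ∨ x3 ∨ x1)
  F F T  ✗ fails (¬x3 ∨ x1)
  F T F  ✗ fails (¬x2 ∨ x1)
  F T T  ✗ fails (¬x3 ∨ x1 ∨ ¬x2)
  T F F  ✓ satisfies all
  T F T  ✗ fails (¬x1 ∨ x2 ∨ ¬x3)
  T T F  ✗ fails (¬x2 ∨ ¬x1 ∨ x3)
  T T T  ✗ fails (¬x3 ∨ ¬x1 ∨ ¬x2)
1 of the 8 rows is a model.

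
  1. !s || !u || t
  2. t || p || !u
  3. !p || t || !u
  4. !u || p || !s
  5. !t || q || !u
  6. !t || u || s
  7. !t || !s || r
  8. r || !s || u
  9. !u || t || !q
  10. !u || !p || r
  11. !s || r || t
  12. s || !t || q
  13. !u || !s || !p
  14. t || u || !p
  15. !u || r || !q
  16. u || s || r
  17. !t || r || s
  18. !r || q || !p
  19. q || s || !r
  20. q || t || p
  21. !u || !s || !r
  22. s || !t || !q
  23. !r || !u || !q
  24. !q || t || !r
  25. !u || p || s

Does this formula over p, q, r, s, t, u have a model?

Branch on s: set s = true.
Branch on u: set u = false.
The clause (r) is unit, so r = true.
Branch on t: set t = true.
Branch on q: set q = false.
The clause (!p) is unit, so p = false.
All clauses are satisfied.
A satisfying assignment: p: false,  q: false,  r: true,  s: true,  t: true,  u: false.

Satisfiable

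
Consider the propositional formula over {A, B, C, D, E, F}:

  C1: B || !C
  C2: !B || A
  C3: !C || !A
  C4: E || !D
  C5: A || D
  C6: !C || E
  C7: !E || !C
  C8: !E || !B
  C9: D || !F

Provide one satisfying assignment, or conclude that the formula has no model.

A=true,  B=true,  C=false,  D=false,  E=false,  F=false

Try B = true.
(A) alone gives A = true.
(!C) alone gives C = false.
(!E) alone gives E = false.
(!D) alone gives D = false.
(!F) alone gives F = false.
All clauses are satisfied.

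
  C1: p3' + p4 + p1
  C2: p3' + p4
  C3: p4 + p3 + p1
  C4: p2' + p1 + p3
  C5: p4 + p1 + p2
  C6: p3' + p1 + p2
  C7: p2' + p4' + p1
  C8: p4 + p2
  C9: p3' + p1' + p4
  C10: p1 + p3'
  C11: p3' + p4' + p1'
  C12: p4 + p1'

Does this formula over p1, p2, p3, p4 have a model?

Suppose p3 = 0.
Suppose p4 = 1.
Suppose p2 = 0.
All clauses hold; p1 can take either value.
A satisfying assignment: p1=1,  p2=0,  p3=0,  p4=1.

Yes, satisfiable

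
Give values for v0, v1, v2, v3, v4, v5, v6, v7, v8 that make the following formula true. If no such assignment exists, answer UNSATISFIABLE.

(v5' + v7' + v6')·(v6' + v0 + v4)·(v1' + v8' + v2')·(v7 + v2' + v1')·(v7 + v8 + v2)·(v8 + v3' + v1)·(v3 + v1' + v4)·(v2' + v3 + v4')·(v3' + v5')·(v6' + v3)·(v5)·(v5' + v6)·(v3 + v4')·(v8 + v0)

From the singleton clause (v5), v5 = 1.
From the singleton clause (v3'), v3 = 0.
From the singleton clause (v6'), v6 = 0.
Now (v6) is unsatisfied and unit — conflict.

UNSATISFIABLE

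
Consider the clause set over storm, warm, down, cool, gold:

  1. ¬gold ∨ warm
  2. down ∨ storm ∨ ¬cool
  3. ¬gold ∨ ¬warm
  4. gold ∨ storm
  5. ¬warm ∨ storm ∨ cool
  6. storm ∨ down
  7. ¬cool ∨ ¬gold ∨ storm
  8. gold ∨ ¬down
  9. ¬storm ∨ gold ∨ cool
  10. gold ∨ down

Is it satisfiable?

No, unsatisfiable

Branch on gold: set gold = False.
(storm) alone gives storm = True.
(¬down) alone gives down = False.
That conflicts with the unit clause (down).
Backtrack on gold: now try gold = True.
(warm) alone gives warm = True.
That conflicts with the unit clause (¬warm).
Both values of gold lead to a conflict.
No assignment satisfies every clause.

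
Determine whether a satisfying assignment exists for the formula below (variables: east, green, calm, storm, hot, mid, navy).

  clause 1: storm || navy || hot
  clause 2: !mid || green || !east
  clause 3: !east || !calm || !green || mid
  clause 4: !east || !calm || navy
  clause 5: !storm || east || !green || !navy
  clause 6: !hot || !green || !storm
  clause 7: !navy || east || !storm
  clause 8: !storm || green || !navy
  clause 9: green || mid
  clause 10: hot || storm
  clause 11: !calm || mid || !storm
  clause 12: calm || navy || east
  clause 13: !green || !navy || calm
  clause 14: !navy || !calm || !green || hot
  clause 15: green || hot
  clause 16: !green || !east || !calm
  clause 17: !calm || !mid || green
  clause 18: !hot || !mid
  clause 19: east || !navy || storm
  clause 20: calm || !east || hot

Yes

Suppose green = true.
Suppose hot = true.
Unit clause (!storm) forces storm = false.
Unit clause (!mid) forces mid = false.
Suppose east = false.
Unit clause (!navy) forces navy = false.
Unit clause (calm) forces calm = true.
Every clause now holds.
A satisfying assignment: east=false,  green=true,  calm=true,  storm=false,  hot=true,  mid=false,  navy=false.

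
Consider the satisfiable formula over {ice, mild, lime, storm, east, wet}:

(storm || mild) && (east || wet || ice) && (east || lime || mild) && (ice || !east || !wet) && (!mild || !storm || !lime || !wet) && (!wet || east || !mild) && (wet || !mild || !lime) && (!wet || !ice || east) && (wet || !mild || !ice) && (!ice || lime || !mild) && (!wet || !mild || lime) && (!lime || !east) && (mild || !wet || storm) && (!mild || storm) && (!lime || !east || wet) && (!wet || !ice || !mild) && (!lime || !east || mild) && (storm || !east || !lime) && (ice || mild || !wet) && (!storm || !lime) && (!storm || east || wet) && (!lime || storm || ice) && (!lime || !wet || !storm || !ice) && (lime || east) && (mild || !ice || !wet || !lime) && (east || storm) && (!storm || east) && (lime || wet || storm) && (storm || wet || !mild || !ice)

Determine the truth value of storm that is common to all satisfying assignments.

Suppose storm = false.
(mild) alone gives mild = true.
But (!mild) is also a unit clause — contradiction.
So every satisfying assignment has storm = True.

True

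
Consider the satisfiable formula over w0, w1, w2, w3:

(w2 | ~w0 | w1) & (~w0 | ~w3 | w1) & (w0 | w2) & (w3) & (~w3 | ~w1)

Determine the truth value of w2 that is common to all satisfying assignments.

Suppose w2 = 0.
Unit clause (w0) forces w0 = 1.
Unit clause (w1) forces w1 = 1.
Unit clause (w3) forces w3 = 1.
But (~w3) is also a unit clause — contradiction.
So every satisfying assignment has w2 = True.

True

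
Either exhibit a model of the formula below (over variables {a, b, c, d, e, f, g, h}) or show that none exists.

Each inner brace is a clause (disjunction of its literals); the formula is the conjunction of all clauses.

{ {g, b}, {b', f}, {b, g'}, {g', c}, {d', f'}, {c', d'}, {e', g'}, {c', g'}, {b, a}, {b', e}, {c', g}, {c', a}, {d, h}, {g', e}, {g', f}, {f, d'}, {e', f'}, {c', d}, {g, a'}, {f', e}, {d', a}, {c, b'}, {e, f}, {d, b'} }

UNSATISFIABLE

Branch on g: set g = 1.
From the singleton clause (b), b = 1.
From the singleton clause (f), f = 1.
From the singleton clause (c), c = 1.
But (c') is also a unit clause — contradiction.
That branch fails; take g = 0 instead.
From the singleton clause (b), b = 1.
From the singleton clause (f), f = 1.
From the singleton clause (d'), d = 0.
But (d) is also a unit clause — contradiction.
Neither g = 1 nor g = 0 works.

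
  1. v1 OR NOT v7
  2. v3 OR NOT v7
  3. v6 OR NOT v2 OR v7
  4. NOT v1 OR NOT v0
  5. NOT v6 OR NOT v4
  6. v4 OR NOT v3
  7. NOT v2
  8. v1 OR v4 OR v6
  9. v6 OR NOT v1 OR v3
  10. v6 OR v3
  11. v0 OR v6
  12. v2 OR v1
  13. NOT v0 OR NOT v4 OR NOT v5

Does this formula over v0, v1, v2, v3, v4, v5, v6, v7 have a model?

(NOT v2) alone gives v2 = false.
(v1) alone gives v1 = true.
(NOT v0) alone gives v0 = false.
(v6) alone gives v6 = true.
(NOT v4) alone gives v4 = false.
(NOT v3) alone gives v3 = false.
(NOT v7) alone gives v7 = false.
Every clause is now satisfied; v5 is unconstrained.
A satisfying assignment: v0 ↦ false,  v1 ↦ true,  v2 ↦ false,  v3 ↦ false,  v4 ↦ false,  v5 ↦ true,  v6 ↦ true,  v7 ↦ false.

Yes, satisfiable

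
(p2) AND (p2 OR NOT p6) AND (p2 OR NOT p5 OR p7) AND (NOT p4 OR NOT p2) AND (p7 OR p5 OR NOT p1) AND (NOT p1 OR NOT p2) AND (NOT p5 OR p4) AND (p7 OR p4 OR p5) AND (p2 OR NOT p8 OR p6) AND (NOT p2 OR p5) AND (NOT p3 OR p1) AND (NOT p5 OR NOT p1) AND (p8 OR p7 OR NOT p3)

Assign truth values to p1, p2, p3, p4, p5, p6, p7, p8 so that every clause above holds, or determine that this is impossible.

(p2) alone gives p2 = true.
(NOT p4) alone gives p4 = false.
(NOT p1) alone gives p1 = false.
(NOT p5) alone gives p5 = false.
But (p5) is also a unit clause — contradiction.

UNSATISFIABLE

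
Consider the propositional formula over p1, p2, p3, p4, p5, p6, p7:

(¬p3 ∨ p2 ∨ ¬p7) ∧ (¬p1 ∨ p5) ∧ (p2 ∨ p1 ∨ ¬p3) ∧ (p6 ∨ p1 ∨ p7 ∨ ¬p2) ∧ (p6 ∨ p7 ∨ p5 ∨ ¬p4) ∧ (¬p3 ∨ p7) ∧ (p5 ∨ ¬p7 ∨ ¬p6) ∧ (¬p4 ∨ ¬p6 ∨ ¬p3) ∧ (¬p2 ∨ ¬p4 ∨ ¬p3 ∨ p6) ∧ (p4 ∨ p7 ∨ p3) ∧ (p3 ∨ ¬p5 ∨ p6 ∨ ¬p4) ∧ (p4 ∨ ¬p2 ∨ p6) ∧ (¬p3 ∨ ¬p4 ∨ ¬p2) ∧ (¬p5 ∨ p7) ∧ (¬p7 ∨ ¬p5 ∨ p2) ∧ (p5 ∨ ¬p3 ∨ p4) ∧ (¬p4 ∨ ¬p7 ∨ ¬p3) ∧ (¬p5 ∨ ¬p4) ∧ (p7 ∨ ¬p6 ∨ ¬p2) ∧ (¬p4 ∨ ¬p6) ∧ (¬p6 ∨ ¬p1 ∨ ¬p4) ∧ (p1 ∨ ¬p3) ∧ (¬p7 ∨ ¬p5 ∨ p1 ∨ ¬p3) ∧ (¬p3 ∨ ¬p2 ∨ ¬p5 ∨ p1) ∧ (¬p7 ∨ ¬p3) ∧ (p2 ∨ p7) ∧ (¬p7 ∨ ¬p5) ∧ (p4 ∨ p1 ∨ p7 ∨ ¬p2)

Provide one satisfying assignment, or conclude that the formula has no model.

Branch on p1: set p1 = False.
Unit clause (¬p3) forces p3 = False.
Branch on p4: set p4 = True.
Unit clause (¬p5) forces p5 = False.
Unit clause (¬p6) forces p6 = False.
Unit clause (p7) forces p7 = True.
Every clause is now satisfied; p2 is unconstrained.

p1 ↦ False; p2 ↦ False; p3 ↦ False; p4 ↦ True; p5 ↦ False; p6 ↦ False; p7 ↦ True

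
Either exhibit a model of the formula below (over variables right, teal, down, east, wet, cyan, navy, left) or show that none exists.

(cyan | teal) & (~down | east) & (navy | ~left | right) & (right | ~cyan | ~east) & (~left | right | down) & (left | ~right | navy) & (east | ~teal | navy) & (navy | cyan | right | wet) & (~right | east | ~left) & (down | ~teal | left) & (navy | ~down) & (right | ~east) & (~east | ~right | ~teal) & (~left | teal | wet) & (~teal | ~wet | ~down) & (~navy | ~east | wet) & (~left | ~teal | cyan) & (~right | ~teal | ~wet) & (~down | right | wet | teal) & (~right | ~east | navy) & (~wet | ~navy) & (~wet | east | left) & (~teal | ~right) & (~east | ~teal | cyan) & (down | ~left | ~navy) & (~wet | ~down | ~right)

right: 1,  teal: 0,  down: 0,  east: 0,  wet: 0,  cyan: 1,  navy: 1,  left: 0

Suppose cyan = 1.
Suppose down = 0.
Suppose right = 1.
Unit clause (~teal) forces teal = 0.
Suppose left = 0.
Unit clause (navy) forces navy = 1.
Unit clause (~wet) forces wet = 0.
Unit clause (~east) forces east = 0.
Every clause now holds.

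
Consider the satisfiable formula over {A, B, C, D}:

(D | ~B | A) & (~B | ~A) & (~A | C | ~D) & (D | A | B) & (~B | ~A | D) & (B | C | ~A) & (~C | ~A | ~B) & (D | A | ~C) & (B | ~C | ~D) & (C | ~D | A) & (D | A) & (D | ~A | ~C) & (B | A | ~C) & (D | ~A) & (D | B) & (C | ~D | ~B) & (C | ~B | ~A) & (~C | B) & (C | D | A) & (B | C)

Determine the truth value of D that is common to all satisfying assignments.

Suppose D = 0.
(A) alone gives A = 1.
That conflicts with the unit clause (~A).
So every satisfying assignment has D = True.

True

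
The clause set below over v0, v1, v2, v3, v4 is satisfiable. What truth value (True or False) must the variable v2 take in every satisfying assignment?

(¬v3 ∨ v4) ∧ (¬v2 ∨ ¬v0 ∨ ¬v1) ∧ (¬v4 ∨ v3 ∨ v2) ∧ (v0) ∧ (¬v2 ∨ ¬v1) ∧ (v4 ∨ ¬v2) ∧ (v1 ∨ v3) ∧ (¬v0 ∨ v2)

True

Suppose v2 = False.
(v0) alone gives v0 = True.
That conflicts with the unit clause (¬v0).
So every satisfying assignment has v2 = True.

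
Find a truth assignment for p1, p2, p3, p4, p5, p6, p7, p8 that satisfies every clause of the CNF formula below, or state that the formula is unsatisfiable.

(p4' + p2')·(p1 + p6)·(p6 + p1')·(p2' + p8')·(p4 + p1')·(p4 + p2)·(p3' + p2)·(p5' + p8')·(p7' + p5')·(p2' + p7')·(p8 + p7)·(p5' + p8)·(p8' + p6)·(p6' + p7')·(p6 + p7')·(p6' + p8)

p1=1,  p2=0,  p3=0,  p4=1,  p5=0,  p6=1,  p7=0,  p8=1

Branch on p4: set p4 = 1.
From the singleton clause (p2'), p2 = 0.
From the singleton clause (p3'), p3 = 0.
Branch on p1: set p1 = 1.
From the singleton clause (p6), p6 = 1.
From the singleton clause (p7'), p7 = 0.
From the singleton clause (p8), p8 = 1.
From the singleton clause (p5'), p5 = 0.
All clauses are satisfied.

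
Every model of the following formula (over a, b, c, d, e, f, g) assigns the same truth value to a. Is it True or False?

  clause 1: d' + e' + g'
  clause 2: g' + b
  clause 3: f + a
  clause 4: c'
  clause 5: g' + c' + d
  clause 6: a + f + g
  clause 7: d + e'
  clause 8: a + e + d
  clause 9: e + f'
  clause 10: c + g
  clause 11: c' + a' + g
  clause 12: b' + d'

True

Suppose a = 0.
The clause (f) is unit, so f = 1.
The clause (c') is unit, so c = 0.
The clause (e) is unit, so e = 1.
The clause (d) is unit, so d = 1.
The clause (g') is unit, so g = 0.
Now (g) is unsatisfied and unit — conflict.
So every satisfying assignment has a = True.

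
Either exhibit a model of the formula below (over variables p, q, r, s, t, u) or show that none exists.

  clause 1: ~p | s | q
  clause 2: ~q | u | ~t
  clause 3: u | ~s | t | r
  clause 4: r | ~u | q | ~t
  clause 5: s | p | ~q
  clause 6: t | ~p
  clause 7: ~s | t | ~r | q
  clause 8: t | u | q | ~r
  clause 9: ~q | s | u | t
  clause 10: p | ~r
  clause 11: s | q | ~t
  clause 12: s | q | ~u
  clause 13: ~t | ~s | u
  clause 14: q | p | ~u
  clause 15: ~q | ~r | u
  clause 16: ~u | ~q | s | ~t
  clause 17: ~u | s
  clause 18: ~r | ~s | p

Case t = 0:
Unit clause (~p) forces p = 0.
Unit clause (~r) forces r = 0.
Case u = 0:
Unit clause (~s) forces s = 0.
Unit clause (~q) forces q = 0.
All clauses are satisfied.

p=0, q=0, r=0, s=0, t=0, u=0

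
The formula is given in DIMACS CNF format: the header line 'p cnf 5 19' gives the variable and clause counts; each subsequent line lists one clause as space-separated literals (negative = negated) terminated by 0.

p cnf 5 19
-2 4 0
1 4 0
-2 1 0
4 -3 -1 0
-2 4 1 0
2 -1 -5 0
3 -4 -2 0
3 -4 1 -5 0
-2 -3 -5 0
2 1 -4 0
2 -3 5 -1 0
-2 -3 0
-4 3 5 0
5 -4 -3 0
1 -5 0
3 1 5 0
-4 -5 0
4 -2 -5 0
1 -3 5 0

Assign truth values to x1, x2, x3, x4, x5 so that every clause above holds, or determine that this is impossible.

Case x2 = False:
Case x1 = True:
The clause (¬x5) is unit, so x5 = False.
The clause (¬x3) is unit, so x3 = False.
The clause (¬x4) is unit, so x4 = False.
Every clause now holds.

x1 ↦ True,  x2 ↦ False,  x3 ↦ False,  x4 ↦ False,  x5 ↦ False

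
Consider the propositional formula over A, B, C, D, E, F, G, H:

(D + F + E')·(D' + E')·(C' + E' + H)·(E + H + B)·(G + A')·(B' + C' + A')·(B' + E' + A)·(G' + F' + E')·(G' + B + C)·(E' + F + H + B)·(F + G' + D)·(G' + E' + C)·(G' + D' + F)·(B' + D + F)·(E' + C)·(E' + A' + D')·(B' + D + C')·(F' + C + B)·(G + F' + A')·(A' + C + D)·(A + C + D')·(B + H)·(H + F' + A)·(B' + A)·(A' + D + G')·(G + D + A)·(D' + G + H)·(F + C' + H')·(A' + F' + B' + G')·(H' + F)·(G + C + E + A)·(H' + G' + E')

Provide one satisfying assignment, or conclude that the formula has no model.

Case D = 1:
Unit clause (E') forces E = 0.
Case H = 1:
Unit clause (F) forces F = 1.
Case G = 0:
Unit clause (A') forces A = 0.
Unit clause (C) forces C = 1.
Unit clause (B') forces B = 0.
All clauses are satisfied.

A=0; B=0; C=1; D=1; E=0; F=1; G=0; H=1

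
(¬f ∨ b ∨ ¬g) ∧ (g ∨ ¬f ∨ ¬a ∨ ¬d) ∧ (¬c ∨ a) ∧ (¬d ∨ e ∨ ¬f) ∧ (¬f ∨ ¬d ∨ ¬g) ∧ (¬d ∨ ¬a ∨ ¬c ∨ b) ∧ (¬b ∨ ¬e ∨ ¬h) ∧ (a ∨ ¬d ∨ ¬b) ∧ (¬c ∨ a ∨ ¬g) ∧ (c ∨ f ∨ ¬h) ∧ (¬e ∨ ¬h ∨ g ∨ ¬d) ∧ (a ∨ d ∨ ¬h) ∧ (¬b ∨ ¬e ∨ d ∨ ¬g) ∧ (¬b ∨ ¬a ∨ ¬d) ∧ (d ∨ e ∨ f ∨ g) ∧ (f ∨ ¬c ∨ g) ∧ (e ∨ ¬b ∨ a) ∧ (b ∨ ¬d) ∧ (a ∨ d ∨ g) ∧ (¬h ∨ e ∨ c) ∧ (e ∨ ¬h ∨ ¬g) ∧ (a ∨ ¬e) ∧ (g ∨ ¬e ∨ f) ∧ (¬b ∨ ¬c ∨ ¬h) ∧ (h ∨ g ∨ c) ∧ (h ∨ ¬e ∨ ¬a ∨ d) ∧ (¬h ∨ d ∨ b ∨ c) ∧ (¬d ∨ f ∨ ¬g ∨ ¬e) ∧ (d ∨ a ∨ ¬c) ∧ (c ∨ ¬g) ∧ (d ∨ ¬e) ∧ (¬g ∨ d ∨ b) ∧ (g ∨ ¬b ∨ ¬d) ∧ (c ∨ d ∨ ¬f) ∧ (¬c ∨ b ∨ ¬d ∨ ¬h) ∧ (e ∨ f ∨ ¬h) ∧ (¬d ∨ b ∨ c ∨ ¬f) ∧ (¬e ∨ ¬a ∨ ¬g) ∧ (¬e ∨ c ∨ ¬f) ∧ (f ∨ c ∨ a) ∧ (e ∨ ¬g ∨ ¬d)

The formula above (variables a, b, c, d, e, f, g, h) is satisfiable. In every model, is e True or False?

Suppose e = True.
Unit clause (a) forces a = True.
Unit clause (d) forces d = True.
Unit clause (¬b) forces b = False.
That conflicts with the unit clause (b).
So every satisfying assignment has e = False.

False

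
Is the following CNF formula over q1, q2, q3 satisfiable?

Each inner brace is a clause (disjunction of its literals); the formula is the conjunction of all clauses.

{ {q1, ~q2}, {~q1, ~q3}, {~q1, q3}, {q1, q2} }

Try q1 = 1.
From the singleton clause (~q3), q3 = 0.
That conflicts with the unit clause (q3).
That branch fails; take q1 = 0 instead.
From the singleton clause (~q2), q2 = 0.
That conflicts with the unit clause (q2).
Both values of q1 lead to a conflict.
No assignment satisfies every clause.

No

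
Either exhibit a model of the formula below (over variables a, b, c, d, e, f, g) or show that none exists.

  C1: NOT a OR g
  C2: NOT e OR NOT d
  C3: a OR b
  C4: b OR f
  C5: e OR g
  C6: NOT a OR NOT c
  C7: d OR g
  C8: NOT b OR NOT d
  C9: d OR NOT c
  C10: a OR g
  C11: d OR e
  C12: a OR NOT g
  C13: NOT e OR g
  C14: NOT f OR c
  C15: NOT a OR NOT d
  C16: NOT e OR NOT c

a: true,  b: true,  c: false,  d: false,  e: true,  f: false,  g: true

Suppose a = true.
Unit clause (g) forces g = true.
Unit clause (NOT c) forces c = false.
Unit clause (NOT f) forces f = false.
Unit clause (b) forces b = true.
Unit clause (NOT d) forces d = false.
Unit clause (e) forces e = true.
This assignment satisfies each clause.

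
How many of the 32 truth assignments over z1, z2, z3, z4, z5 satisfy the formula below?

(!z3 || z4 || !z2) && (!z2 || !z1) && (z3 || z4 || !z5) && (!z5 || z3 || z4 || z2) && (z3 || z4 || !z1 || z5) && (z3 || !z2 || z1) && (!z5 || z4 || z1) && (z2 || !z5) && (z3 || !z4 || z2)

7

There are 2^5 = 32 truth assignments over (z1, z2, z3, z4, z5).
Split on z4. With z4 = true, the clauses containing z4 are satisfied and !z4 drops from the rest; 4 of the 2^4 = 16 assignments to the other variables satisfy what remains.
With z4 = false, by the same count on the reduced clause set, 3 assignments work.
(One model: z1=F, z2=F, z3=F, z4=F, z5=F.)
Total: 4 + 3 = 7.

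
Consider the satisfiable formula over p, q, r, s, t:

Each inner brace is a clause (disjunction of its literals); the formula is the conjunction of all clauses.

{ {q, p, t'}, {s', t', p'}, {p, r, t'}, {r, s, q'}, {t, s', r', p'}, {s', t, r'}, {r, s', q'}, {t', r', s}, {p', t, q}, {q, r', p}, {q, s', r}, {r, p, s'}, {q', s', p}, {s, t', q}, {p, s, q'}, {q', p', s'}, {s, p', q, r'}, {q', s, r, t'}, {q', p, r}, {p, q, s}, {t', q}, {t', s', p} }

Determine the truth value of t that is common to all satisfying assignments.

Suppose t = 1.
(q) alone gives q = 1.
Branch on s: set s = 0.
(r) alone gives r = 1.
That conflicts with the unit clause (r').
That branch fails; take s = 1 instead.
(p') alone gives p = 0.
That conflicts with the unit clause (p).
Either choice for s ends in contradiction.
So every satisfying assignment has t = False.

False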